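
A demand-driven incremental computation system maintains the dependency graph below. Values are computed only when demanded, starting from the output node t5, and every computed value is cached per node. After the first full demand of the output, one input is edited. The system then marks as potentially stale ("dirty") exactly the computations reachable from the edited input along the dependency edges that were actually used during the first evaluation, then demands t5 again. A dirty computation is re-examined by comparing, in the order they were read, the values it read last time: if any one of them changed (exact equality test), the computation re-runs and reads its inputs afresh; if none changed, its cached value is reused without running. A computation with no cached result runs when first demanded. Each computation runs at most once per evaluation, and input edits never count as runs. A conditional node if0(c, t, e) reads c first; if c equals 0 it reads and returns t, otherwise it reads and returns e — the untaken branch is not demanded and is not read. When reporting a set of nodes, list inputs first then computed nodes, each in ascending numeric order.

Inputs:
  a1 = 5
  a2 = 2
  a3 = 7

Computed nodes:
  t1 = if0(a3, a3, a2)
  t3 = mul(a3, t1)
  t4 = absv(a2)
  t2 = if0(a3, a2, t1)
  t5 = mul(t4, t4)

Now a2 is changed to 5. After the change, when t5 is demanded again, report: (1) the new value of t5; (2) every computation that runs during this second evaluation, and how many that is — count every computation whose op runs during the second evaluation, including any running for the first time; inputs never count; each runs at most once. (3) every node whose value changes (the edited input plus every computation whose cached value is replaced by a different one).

New value of t5: 25.
Computations that run: t4, t5 — 2 in total.
Values that change: a2, t4, t5.

First evaluation (everything demanded from the output):
  t4 = absv(2) = 2
  t5 = mul(2, 2) = 4

Propagation after the edit:
  t4: runs — a2 2->5; result 5.
  t5: runs — t4 2->5; t4 2->5; result 25.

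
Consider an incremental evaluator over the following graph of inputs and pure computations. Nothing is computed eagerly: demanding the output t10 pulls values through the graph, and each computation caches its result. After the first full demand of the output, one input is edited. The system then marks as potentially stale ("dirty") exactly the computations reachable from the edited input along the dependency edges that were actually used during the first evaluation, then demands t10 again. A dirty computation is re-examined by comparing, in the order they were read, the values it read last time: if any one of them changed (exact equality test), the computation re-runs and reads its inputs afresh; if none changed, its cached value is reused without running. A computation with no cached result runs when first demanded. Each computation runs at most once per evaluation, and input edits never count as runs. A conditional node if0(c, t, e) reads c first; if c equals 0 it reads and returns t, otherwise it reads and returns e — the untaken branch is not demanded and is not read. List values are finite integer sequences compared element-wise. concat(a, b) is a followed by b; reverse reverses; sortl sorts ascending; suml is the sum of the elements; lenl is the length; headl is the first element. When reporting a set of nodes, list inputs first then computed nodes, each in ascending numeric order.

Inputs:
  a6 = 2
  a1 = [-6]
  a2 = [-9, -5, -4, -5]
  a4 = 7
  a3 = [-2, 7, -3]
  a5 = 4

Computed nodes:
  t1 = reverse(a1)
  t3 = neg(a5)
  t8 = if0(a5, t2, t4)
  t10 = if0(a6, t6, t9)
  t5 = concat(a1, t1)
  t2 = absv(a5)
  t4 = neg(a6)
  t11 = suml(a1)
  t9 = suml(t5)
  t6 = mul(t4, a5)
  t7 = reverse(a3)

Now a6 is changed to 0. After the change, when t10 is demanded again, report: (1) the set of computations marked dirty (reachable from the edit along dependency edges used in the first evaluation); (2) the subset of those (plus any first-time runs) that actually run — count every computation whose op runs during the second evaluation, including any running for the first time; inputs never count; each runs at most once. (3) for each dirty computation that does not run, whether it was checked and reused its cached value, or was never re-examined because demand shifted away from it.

Initial pass — values computed on the first demand:
  t1 = reverse([-6]) = [-6]
  t5 = concat([-6], [-6]) = [-6, -6]
  t9 = suml([-6, -6]) = -12
  t10 = if0(a6=2 -> else branch t9) = -12

Second demand — change propagation:
  t4: newly demanded (no cache) — executes and yields 0.
  t6: newly demanded (no cache) — executes and yields 0.
  t10: re-runs because a6 2->0; new result 0.

The important point: the flipped condition pulls in fresh nodes; t4, t6 run for the first time.

Dirty set: t10.
Run set: t4, t6, t10 (3 run).
All dirty computations ended up running.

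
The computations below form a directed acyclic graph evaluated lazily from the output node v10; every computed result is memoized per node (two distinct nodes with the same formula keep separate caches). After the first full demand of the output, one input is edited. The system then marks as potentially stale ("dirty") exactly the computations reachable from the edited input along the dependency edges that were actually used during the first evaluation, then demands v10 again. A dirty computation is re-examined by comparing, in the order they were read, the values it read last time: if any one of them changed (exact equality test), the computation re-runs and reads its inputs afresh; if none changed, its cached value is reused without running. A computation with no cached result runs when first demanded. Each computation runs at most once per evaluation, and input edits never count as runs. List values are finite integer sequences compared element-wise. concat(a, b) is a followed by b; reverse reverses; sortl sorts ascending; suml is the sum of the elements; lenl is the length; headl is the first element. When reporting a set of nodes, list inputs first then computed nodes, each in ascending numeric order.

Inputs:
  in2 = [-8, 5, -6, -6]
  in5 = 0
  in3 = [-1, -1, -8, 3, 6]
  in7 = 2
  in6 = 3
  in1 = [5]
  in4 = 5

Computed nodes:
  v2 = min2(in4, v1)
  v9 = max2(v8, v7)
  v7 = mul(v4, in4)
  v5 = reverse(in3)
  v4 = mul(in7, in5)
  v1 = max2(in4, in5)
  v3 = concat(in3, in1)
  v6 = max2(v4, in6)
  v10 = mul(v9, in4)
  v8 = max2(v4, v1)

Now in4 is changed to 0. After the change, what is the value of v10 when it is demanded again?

Demanding v10 again yields 0.

First demand of the output computes:
  v1 = max2(5, 0) = 5
  v4 = mul(2, 0) = 0
  v7 = mul(0, 5) = 0
  v8 = max2(0, 5) = 5
  v9 = max2(5, 0) = 5
  v10 = mul(5, 5) = 25

After the edit, cleaning proceeds:
  v1: a read changed (in4 5->0) — executes, giving 0.
  v7: a read changed (in4 5->0) — executes, giving 0 — identical to its old value.
  v8: a read changed (v1 5->0) — executes, giving 0.
  v9: a read changed (v8 5->0) — executes, giving 0.
  v10: a read changed (v9 5->0; in4 5->0) — executes, giving 0.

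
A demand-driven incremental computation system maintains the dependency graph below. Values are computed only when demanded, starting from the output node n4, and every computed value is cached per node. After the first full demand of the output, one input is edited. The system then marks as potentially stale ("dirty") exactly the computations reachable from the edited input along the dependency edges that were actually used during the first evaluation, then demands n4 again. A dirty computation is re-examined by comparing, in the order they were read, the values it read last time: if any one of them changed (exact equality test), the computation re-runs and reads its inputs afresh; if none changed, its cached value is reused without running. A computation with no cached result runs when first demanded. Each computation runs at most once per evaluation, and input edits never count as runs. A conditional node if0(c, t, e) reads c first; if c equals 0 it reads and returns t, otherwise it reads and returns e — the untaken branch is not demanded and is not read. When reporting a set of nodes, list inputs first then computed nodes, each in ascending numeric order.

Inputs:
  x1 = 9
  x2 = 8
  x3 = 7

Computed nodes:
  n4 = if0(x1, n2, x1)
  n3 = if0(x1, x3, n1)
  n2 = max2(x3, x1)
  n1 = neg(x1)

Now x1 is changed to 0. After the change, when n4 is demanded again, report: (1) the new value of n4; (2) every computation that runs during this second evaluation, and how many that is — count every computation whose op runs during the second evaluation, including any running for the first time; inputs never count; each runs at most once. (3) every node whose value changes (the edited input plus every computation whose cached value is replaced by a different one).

First evaluation (everything demanded from the output):
  n4 = if0(x1=9 -> else branch x1) = 9

Propagation after the edit:
  n2: demanded for the first time — runs, produces 7.
  n4: runs — x1 9->0; x1 9->0; result 7.

Key observation: a condition flipped, so demand reaches new nodes — n2 runs for the first time.

New value of n4: 7.
Computations that run: n2, n4 — 2 in total.
Values that change: x1, n4.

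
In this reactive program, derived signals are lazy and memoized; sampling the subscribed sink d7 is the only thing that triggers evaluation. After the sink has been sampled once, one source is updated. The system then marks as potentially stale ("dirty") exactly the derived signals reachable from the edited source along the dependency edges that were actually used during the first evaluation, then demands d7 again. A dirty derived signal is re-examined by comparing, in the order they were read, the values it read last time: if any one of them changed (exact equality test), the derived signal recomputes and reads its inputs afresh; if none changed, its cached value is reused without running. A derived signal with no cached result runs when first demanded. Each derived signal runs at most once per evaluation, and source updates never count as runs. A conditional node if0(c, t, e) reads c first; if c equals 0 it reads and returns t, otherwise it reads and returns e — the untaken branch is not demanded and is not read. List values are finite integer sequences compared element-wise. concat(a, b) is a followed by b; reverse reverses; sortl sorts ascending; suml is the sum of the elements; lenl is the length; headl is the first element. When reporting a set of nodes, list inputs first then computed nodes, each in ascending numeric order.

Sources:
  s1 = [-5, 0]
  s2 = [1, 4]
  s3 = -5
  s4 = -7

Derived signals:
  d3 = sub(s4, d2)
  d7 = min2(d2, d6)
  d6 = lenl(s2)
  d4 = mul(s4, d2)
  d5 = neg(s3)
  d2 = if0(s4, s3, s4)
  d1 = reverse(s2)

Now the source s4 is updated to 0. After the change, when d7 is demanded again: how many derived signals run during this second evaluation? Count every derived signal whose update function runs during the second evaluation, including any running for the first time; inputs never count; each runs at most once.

2 derived signals run: d2, d7.

First demand of the output computes:
  d2 = if0(s4=-7 -> else branch s4) = -7
  d6 = lenl([1, 4]) = 2
  d7 = min2(-7, 2) = -7

After the edit, cleaning proceeds:
  d2: a read changed (s4 -7->0; s4 -7->0) — executes, giving -5.
  d7: a read changed (d2 -7->-5) — executes, giving -5.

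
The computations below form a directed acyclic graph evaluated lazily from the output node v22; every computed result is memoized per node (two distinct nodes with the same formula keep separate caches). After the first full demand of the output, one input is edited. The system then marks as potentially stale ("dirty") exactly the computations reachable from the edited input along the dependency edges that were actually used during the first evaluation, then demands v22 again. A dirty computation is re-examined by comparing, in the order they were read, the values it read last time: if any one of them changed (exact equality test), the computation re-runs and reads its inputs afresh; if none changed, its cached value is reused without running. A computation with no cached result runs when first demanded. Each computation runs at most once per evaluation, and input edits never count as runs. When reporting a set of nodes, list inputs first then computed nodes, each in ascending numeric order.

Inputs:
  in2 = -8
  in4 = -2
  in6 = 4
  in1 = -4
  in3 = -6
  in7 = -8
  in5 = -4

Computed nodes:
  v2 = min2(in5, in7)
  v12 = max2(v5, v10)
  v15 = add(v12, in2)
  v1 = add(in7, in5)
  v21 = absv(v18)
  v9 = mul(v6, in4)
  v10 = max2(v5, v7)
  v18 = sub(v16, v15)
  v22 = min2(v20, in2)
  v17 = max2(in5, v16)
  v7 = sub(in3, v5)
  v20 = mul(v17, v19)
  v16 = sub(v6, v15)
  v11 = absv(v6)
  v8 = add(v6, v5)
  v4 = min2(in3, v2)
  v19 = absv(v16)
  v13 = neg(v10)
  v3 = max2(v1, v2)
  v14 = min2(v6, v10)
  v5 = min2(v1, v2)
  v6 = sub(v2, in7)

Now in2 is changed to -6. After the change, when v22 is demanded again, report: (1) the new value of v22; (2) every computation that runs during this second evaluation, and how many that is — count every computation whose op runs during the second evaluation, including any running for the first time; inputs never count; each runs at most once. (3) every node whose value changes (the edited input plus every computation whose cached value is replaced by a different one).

First demand of the output computes:
  v1 = add(-8, -4) = -12
  v2 = min2(-4, -8) = -8
  v5 = min2(-12, -8) = -12
  v6 = sub(-8, -8) = 0
  v7 = sub(-6, -12) = 6
  v10 = max2(-12, 6) = 6
  v12 = max2(-12, 6) = 6
  v15 = add(6, -8) = -2
  v16 = sub(0, -2) = 2
  v17 = max2(-4, 2) = 2
  v19 = absv(2) = 2
  v20 = mul(2, 2) = 4
  v22 = min2(4, -8) = -8

After the edit, cleaning proceeds:
  v15: a read changed (in2 -8->-6) — executes, giving 0.
  v16: a read changed (v15 -2->0) — executes, giving 0.
  v17: a read changed (v16 2->0) — executes, giving 0.
  v19: a read changed (v16 2->0) — executes, giving 0.
  v20: a read changed (v17 2->0; v19 2->0) — executes, giving 0.
  v22: a read changed (v20 4->0; in2 -8->-6) — executes, giving -6.

Demanding v22 again yields -6.
6 computations run: v15, v16, v17, v19, v20, v22.
The nodes whose values change: in2, v15, v16, v17, v19, v20, v22.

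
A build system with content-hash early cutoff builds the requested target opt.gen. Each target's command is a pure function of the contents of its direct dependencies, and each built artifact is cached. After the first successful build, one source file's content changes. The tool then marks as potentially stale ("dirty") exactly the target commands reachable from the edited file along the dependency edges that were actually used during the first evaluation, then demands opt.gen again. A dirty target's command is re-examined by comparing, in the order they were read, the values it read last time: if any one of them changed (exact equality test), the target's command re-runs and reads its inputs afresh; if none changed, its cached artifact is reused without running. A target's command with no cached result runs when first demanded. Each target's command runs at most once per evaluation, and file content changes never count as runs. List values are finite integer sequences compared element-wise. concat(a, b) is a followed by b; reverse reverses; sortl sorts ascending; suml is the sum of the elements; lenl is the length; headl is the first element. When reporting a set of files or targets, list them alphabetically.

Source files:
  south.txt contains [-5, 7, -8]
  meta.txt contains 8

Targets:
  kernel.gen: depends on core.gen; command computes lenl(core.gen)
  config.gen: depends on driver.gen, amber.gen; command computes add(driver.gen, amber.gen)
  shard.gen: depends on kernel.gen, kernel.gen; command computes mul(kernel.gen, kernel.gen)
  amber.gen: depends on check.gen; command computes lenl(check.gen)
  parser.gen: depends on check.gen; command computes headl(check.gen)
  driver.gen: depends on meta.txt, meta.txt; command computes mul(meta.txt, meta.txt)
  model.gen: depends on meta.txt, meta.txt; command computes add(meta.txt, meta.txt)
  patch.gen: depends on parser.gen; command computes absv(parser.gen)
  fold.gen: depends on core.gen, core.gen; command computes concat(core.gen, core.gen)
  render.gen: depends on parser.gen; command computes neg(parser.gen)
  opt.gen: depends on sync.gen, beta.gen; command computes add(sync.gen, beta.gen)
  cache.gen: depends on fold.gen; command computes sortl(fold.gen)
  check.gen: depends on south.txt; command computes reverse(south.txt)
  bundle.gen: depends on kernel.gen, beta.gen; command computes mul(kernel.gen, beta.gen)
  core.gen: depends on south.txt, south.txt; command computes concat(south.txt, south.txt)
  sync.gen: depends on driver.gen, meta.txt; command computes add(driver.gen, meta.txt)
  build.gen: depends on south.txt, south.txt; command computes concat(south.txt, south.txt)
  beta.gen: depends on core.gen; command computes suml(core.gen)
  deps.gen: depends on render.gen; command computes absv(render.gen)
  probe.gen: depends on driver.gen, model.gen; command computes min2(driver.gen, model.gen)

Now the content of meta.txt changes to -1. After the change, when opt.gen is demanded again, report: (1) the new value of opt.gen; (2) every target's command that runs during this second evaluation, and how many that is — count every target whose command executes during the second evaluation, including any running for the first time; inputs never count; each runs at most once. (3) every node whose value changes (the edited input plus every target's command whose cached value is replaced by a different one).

New value of opt.gen: -12.
Target commands that run: driver.gen, opt.gen, sync.gen — 3 in total.
Values that change: driver.gen, meta.txt, opt.gen, sync.gen.

First evaluation (everything demanded from the output):
  core.gen = concat([-5, 7, -8], [-5, 7, -8]) = [-5, 7, -8, -5, 7, -8]
  beta.gen = suml([-5, 7, -8, -5, 7, -8]) = -12
  driver.gen = mul(8, 8) = 64
  sync.gen = add(64, 8) = 72
  opt.gen = add(72, -12) = 60

Propagation after the edit:
  driver.gen: runs — meta.txt 8->-1; meta.txt 8->-1; result 1.
  sync.gen: runs — driver.gen 64->1; meta.txt 8->-1; result 0.
  opt.gen: runs — sync.gen 72->0; result -12.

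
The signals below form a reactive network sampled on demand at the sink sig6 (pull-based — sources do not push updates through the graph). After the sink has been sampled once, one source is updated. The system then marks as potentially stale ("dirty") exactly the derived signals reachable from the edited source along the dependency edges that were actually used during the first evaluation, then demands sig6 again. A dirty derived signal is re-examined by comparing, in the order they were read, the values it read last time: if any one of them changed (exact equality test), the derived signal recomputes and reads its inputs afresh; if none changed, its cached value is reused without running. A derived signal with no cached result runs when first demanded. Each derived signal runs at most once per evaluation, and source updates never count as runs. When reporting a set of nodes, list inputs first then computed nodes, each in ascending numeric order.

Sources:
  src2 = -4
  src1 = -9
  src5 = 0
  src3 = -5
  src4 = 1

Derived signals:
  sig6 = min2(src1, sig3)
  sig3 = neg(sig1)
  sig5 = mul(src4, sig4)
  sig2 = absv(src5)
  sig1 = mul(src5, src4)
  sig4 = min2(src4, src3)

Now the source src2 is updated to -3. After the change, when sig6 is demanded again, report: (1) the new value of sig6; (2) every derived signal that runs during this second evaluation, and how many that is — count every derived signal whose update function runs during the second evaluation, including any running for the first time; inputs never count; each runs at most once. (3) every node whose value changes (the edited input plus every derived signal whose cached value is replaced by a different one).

Initial pass — values computed on the first demand:
  sig1 = mul(0, 1) = 0
  sig3 = neg(0) = 0
  sig6 = min2(-9, 0) = -9

Second demand — change propagation:
  no demanded computation ever read src2, so the edit dirties nothing and nothing runs.

The important point: nothing the output needs ever reads src2, so the edit is invisible to it.

sig6 now evaluates to -9.
Run set: none (0 run).
Changed values: src2.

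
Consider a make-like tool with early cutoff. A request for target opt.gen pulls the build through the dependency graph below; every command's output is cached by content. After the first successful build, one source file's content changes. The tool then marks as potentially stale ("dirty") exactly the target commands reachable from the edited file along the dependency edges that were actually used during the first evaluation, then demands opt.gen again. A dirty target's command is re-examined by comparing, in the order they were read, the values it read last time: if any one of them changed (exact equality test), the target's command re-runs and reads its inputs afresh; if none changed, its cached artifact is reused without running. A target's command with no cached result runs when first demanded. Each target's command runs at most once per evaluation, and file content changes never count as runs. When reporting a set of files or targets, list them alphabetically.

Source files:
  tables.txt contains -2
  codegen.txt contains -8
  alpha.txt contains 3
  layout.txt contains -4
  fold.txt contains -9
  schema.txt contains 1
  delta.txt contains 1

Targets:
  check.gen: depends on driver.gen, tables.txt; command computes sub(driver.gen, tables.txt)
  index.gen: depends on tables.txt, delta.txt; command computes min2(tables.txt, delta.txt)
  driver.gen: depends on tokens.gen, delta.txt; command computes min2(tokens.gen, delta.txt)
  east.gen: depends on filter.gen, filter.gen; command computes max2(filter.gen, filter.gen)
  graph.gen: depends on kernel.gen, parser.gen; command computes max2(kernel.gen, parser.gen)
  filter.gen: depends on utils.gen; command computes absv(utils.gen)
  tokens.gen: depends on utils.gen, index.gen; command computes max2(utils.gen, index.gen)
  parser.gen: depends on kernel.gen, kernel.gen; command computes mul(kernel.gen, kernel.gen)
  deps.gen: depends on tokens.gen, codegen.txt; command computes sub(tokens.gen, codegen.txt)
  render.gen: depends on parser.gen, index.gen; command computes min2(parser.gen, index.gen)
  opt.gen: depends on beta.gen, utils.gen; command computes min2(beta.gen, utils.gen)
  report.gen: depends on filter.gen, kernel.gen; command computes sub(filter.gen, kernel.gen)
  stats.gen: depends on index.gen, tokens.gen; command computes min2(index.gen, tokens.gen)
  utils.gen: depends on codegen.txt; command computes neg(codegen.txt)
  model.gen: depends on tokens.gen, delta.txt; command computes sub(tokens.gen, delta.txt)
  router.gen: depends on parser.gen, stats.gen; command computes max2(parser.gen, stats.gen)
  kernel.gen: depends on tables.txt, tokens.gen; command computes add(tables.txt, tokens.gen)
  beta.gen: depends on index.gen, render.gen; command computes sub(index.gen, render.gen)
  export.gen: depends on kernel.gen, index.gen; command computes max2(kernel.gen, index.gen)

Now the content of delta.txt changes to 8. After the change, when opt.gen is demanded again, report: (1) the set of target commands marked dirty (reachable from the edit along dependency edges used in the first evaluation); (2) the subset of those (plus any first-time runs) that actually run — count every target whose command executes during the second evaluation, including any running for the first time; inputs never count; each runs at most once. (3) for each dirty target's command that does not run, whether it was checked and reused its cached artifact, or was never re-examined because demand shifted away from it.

First demand of the output computes:
  index.gen = min2(-2, 1) = -2
  utils.gen = neg(-8) = 8
  tokens.gen = max2(8, -2) = 8
  kernel.gen = add(-2, 8) = 6
  parser.gen = mul(6, 6) = 36
  render.gen = min2(36, -2) = -2
  beta.gen = sub(-2, -2) = 0
  opt.gen = min2(0, 8) = 0

After the edit, cleaning proceeds:
  index.gen: a read changed (delta.txt 1->8) — executes, giving -2 — identical to its old value.
  tokens.gen: dirty, but its reads are unchanged (utils.gen unchanged, index.gen unchanged); cached 8 stands.
  kernel.gen: dirty, but its reads are unchanged (tables.txt unchanged, tokens.gen unchanged); cached 6 stands.
  parser.gen: dirty, but its reads are unchanged (kernel.gen unchanged, kernel.gen unchanged); cached 36 stands.
  render.gen: dirty, but its reads are unchanged (parser.gen unchanged, index.gen unchanged); cached -2 stands.
  beta.gen: dirty, but its reads are unchanged (index.gen unchanged, render.gen unchanged); cached 0 stands.
  opt.gen: dirty, but its reads are unchanged (beta.gen unchanged, utils.gen unchanged); cached 0 stands.

Note the absorption at index.gen: it re-runs yet its value is the same, leaving the output's value untouched.

The edit dirties: beta.gen, index.gen, kernel.gen, opt.gen, parser.gen, render.gen, tokens.gen.
1 target commands run: index.gen.
Cache hits after checking: beta.gen, kernel.gen, opt.gen, parser.gen, render.gen, tokens.gen.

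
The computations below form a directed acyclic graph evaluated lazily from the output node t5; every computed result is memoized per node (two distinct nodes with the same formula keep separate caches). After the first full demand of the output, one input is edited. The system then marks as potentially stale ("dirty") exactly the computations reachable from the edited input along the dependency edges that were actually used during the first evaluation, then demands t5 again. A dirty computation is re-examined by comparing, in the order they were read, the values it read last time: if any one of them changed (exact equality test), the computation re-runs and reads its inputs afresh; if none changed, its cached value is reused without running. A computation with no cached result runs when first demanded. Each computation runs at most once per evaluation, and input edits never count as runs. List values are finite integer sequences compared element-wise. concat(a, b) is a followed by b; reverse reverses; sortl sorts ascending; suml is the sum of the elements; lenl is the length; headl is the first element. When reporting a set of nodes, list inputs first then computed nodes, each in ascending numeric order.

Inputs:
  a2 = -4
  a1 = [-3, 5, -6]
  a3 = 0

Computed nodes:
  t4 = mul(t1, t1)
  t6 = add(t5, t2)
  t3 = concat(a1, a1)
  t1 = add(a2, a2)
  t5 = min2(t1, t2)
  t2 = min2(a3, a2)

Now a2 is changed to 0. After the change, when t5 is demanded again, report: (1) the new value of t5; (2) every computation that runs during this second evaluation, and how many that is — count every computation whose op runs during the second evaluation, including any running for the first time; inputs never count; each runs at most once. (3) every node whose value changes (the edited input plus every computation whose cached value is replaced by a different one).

Demanding t5 again yields 0.
3 computations run: t1, t2, t5.
The nodes whose values change: a2, t1, t2, t5.

First demand of the output computes:
  t1 = add(-4, -4) = -8
  t2 = min2(0, -4) = -4
  t5 = min2(-8, -4) = -8

After the edit, cleaning proceeds:
  t1: a read changed (a2 -4->0; a2 -4->0) — executes, giving 0.
  t2: a read changed (a2 -4->0) — executes, giving 0.
  t5: a read changed (t1 -8->0; t2 -4->0) — executes, giving 0.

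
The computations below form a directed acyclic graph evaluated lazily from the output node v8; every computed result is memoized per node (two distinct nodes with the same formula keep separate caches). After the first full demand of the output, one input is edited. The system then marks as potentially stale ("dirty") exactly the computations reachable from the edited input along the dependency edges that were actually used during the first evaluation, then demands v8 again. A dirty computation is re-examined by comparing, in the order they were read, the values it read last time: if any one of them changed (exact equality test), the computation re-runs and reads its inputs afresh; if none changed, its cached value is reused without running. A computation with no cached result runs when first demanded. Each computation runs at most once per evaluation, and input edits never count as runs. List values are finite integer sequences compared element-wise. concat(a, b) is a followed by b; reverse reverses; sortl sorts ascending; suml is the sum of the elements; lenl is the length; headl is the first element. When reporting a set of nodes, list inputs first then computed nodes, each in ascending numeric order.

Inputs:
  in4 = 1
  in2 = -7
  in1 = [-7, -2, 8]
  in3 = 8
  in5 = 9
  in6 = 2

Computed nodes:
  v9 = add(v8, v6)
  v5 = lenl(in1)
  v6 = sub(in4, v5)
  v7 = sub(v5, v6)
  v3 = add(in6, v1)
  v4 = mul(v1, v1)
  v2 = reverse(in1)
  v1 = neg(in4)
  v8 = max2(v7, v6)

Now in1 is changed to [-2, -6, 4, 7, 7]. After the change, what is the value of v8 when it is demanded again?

Demanding v8 again yields 9.

First demand of the output computes:
  v5 = lenl([-7, -2, 8]) = 3
  v6 = sub(1, 3) = -2
  v7 = sub(3, -2) = 5
  v8 = max2(5, -2) = 5

After the edit, cleaning proceeds:
  v5: a read changed (in1 [-7, -2, 8]->[-2, -6, 4, 7, 7]) — executes, giving 5.
  v6: a read changed (v5 3->5) — executes, giving -4.
  v7: a read changed (v5 3->5; v6 -2->-4) — executes, giving 9.
  v8: a read changed (v7 5->9; v6 -2->-4) — executes, giving 9.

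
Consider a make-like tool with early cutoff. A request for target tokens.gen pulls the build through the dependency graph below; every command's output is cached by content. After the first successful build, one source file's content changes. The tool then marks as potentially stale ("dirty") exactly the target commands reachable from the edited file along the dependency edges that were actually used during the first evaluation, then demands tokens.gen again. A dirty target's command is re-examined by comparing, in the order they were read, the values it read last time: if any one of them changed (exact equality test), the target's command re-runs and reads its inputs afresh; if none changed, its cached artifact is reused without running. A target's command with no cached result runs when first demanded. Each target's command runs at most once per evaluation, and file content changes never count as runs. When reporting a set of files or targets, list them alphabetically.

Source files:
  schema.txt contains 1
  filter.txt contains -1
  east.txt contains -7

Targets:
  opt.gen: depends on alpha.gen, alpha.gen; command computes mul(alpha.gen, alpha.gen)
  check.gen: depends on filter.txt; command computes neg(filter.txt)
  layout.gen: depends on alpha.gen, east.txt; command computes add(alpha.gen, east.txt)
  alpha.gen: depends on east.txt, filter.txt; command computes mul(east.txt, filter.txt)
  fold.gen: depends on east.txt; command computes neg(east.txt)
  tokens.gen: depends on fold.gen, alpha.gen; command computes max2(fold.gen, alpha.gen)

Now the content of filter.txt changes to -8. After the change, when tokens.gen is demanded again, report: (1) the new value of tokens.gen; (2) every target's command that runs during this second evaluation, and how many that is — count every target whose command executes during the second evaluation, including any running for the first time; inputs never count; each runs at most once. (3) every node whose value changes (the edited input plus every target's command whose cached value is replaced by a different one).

Demanding tokens.gen again yields 56.
2 target commands run: alpha.gen, tokens.gen.
The nodes whose values change: alpha.gen, filter.txt, tokens.gen.

First demand of the output computes:
  alpha.gen = mul(-7, -1) = 7
  fold.gen = neg(-7) = 7
  tokens.gen = max2(7, 7) = 7

After the edit, cleaning proceeds:
  alpha.gen: a read changed (filter.txt -1->-8) — executes, giving 56.
  tokens.gen: a read changed (alpha.gen 7->56) — executes, giving 56.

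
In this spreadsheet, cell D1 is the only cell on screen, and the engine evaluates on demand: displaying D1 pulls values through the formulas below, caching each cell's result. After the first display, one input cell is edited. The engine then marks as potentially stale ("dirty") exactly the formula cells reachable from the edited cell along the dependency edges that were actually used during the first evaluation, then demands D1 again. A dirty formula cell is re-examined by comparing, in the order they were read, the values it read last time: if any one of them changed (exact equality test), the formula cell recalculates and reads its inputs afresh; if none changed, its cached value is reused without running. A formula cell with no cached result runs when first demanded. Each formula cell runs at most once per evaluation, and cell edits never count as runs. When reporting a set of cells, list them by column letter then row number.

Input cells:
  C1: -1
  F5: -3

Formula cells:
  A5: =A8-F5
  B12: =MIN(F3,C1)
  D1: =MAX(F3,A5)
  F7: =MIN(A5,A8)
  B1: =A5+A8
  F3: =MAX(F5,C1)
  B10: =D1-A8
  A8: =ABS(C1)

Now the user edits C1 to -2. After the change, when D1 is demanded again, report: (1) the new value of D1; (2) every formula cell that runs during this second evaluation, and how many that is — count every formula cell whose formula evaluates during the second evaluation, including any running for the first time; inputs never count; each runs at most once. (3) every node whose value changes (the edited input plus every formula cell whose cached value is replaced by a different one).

D1 now evaluates to 5.
Run set: A5, A8, D1, F3 (4 run).
Changed values: A5, A8, C1, D1, F3.

Initial pass — values computed on the first demand:
  A8 = ABS(-1) = 1
  A5 = 1 - -3 = 4
  F3 = MAX(-3, -1) = -1
  D1 = MAX(-1, 4) = 4

Second demand — change propagation:
  A8: re-runs because C1 -1->-2; new result 2.
  A5: re-runs because A8 1->2; new result 5.
  F3: re-runs because C1 -1->-2; new result -2.
  D1: re-runs because F3 -1->-2; A5 4->5; new result 5.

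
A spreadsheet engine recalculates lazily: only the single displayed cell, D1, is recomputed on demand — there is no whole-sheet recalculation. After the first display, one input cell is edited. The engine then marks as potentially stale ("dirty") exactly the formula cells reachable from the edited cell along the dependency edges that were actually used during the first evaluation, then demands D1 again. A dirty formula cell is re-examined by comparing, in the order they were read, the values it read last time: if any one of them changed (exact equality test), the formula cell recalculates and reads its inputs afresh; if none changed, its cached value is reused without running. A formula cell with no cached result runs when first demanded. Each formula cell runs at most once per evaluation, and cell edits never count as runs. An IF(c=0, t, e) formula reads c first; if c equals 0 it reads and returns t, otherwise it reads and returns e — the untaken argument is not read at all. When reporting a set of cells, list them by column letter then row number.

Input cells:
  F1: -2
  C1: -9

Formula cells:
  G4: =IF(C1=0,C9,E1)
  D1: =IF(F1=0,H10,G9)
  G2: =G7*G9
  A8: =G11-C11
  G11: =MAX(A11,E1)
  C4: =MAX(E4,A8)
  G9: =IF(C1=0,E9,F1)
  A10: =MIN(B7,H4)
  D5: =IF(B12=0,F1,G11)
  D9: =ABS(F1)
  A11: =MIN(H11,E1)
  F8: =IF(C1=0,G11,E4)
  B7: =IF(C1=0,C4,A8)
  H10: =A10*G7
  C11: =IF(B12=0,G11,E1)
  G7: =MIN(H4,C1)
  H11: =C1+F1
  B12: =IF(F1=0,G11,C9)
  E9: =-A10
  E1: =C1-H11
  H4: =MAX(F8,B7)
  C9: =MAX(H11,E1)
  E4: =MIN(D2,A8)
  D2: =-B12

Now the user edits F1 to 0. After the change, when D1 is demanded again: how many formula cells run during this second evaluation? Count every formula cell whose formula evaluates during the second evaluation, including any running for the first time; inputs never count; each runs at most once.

First evaluation (everything demanded from the output):
  G9 = IF(C1=0: C1=-9 -> else branch F1) = -2
  D1 = IF(F1=0: F1=-2 -> else branch G9) = -2

Propagation after the edit:
  G9: marked dirty but never re-examined — demand shifted away from it.
  H11: demanded for the first time — runs, produces -9.
  E1: demanded for the first time — runs, produces 0.
  A11: demanded for the first time — runs, produces -9.
  G11: demanded for the first time — runs, produces 0.
  B12: demanded for the first time — runs, produces 0.
  C11: demanded for the first time — runs, produces 0.
  A8: demanded for the first time — runs, produces 0.
  B7: demanded for the first time — runs, produces 0.
  D2: demanded for the first time — runs, produces 0.
  E4: demanded for the first time — runs, produces 0.
  F8: demanded for the first time — runs, produces 0.
  H4: demanded for the first time — runs, produces 0.
  A10: demanded for the first time — runs, produces 0.
  G7: demanded for the first time — runs, produces -9.
  H10: demanded for the first time — runs, produces 0.
  D1: runs — F1 -2->0; result 0.

Key observation: a condition flipped, so demand moved to the other branch — G9 is never re-examined.

Formula cells that run: A8, A10, A11, B7, B12, C11, D1, D2, E1, E4, F8, G7, G11, H4, H10, H11 — 16 in total.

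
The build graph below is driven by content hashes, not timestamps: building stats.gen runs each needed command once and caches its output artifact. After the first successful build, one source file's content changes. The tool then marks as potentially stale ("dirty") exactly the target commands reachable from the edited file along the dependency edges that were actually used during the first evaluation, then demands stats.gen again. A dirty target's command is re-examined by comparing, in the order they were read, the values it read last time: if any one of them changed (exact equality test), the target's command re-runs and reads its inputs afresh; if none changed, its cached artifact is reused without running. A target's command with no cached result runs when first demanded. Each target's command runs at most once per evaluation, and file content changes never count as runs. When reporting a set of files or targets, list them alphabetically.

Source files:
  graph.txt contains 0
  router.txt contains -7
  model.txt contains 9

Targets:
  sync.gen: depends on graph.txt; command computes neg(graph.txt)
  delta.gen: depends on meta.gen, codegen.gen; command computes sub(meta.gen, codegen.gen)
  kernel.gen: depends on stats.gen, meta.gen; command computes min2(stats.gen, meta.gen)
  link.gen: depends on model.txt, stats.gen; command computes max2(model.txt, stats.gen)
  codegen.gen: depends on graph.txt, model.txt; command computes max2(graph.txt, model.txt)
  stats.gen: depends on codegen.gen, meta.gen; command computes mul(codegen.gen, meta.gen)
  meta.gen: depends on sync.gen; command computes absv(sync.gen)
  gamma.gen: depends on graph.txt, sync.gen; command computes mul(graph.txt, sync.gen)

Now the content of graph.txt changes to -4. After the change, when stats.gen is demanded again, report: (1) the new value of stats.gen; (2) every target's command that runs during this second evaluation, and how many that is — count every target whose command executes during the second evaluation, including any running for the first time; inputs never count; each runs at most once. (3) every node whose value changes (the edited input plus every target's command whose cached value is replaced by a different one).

Initial pass — values computed on the first demand:
  codegen.gen = max2(0, 9) = 9
  sync.gen = neg(0) = 0
  meta.gen = absv(0) = 0
  stats.gen = mul(9, 0) = 0

Second demand — change propagation:
  codegen.gen: re-runs because graph.txt 0->-4; new result 9 (unchanged).
  sync.gen: re-runs because graph.txt 0->-4; new result 4.
  meta.gen: re-runs because sync.gen 0->4; new result 4.
  stats.gen: re-runs because meta.gen 0->4; new result 36.

stats.gen now evaluates to 36.
Run set: codegen.gen, meta.gen, stats.gen, sync.gen (4 run).
Changed values: graph.txt, meta.gen, stats.gen, sync.gen.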